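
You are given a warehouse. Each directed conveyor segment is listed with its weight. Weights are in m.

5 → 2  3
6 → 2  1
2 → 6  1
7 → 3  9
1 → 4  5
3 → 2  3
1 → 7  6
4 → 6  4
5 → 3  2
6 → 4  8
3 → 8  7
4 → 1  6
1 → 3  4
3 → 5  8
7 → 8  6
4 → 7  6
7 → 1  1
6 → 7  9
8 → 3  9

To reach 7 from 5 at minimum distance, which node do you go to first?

2

Compare a few routes:
5 - 3 - 2 - 6 - 7: 2+3+1+9 = 15
5 - 2 - 6 - 7: 3+1+9 = 13
5 - 2 - 6 - 4 - 7: 3+1+8+6 = 18
5 - 3 - 2 - 6 - 4 - 7: 2+3+1+8+6 = 20
Cheapest is 5 - 2 - 6 - 7 at 13 m.
So from 5 the first move is to 2.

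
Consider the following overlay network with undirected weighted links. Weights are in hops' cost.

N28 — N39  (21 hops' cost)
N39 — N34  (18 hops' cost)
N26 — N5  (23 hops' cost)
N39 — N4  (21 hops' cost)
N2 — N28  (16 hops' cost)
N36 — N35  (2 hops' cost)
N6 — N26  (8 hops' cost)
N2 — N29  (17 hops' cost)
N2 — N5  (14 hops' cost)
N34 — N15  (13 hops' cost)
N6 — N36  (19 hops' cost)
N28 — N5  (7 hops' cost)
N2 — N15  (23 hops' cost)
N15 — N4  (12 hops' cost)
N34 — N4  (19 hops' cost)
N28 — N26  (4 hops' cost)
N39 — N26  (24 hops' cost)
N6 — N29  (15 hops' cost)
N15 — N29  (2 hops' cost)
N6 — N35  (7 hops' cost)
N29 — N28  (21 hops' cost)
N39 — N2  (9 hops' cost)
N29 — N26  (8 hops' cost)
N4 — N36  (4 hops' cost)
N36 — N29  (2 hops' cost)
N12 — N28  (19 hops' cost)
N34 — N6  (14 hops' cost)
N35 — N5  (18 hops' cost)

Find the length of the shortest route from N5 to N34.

Compare a few routes:
N5 → N28 → N26 → N29 → N15 → N34: 7+4+8+2+13 = 34
N5 → N35 → N36 → N29 → N15 → N34: 18+2+2+2+13 = 37
N5 → N28 → N26 → N6 → N34: 7+4+8+14 = 33
The minimum is 33 hops' cost via N5 → N28 → N26 → N6 → N34.

33 hops' cost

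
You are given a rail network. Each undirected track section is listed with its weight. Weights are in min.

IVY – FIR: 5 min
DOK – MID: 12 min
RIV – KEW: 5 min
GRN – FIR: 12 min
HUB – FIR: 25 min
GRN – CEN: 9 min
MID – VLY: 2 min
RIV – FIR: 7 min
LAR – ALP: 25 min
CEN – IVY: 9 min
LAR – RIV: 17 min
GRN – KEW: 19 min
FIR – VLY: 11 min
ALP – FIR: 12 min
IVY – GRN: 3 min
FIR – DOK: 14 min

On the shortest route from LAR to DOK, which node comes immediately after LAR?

RIV

Compare a few routes:
LAR–RIV–FIR–VLY–MID–DOK: 17+7+11+2+12 = 49
LAR–RIV–FIR–DOK: 17+7+14 = 38
Cheapest is LAR–RIV–FIR–DOK at 38 min.
So from LAR the first move is to RIV.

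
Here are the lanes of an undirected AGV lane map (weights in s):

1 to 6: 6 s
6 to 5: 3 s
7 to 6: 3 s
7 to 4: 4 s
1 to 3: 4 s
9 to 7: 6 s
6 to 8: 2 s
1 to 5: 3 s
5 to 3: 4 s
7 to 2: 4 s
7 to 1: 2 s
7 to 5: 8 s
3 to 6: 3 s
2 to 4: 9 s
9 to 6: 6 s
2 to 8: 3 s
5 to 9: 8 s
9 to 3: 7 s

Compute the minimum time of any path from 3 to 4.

10 s

Enumerating some paths:
3–6–7–4: 3+3+4 = 10
3–5–1–7–4: 4+3+2+4 = 13
3–5–6–7–4: 4+3+3+4 = 14
The minimum is 10 s via 3–6–7–4.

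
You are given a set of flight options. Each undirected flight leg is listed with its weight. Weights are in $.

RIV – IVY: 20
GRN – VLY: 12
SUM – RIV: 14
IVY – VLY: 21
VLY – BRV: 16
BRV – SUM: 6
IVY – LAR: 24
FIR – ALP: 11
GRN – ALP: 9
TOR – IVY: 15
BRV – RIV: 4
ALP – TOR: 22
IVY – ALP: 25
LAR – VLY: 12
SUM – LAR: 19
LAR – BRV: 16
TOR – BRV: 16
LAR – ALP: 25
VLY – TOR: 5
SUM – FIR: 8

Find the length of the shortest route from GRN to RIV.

$32

Settle nodes by increasing distance from GRN:
GRN: 0
ALP: 9  (via GRN)
VLY: 12  (via GRN)
TOR: 17  (via VLY)
FIR: 20  (via ALP)
LAR: 24  (via VLY)
BRV: 28  (via VLY)
SUM: 28  (via FIR)
IVY: 32  (via TOR)
RIV: 32  (via BRV)
Shortest route: GRN–VLY–BRV–RIV = $32.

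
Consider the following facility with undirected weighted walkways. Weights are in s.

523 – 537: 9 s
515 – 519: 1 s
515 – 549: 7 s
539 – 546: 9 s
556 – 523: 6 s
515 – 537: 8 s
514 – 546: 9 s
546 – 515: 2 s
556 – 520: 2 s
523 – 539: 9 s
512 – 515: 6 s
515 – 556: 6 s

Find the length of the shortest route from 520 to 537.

Compare a few routes:
520–556–523–539–546–515–537: 2+6+9+9+2+8 = 36
520–556–515–537: 2+6+8 = 16
520–556–523–537: 2+6+9 = 17
520–556–515–546–539–523–537: 2+6+2+9+9+9 = 37
Cheapest is 520–556–515–537 at 16 s.

16 s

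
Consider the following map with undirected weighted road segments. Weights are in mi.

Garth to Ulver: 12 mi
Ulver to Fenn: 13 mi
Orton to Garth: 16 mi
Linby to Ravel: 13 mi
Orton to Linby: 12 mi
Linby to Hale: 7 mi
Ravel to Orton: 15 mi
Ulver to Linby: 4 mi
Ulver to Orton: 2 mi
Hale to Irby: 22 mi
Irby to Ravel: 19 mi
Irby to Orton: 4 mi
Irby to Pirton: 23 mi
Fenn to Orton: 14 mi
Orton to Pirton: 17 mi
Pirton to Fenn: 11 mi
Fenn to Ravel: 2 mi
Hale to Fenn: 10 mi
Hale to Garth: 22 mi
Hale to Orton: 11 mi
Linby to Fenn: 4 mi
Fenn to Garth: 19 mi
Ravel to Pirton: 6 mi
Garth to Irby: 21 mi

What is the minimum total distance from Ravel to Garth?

21 mi

Running Dijkstra from Ravel:
Ravel: 0
Fenn: 2  (via Ravel)
Linby: 6  (via Fenn)
Pirton: 6  (via Ravel)
Ulver: 10  (via Linby)
Orton: 12  (via Ulver)
Hale: 12  (via Fenn)
Irby: 16  (via Orton)
Garth: 21  (via Fenn)
Shortest route: Ravel → Fenn → Garth = 21 mi.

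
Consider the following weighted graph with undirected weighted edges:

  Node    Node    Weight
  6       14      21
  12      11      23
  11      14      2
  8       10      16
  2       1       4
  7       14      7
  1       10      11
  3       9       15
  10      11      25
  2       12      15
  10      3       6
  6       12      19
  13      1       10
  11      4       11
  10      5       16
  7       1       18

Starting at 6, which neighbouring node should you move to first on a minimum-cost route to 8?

Enumerating some paths:
6 → 14 → 7 → 1 → 10 → 8: 21+7+18+11+16 = 73
6 → 12 → 2 → 1 → 10 → 8: 19+15+4+11+16 = 65
6 → 12 → 11 → 10 → 8: 19+23+25+16 = 83
6 → 14 → 11 → 10 → 8: 21+2+25+16 = 64
Cheapest is 6 → 14 → 11 → 10 → 8 at 64.
So from 6 the first move is to 14.

14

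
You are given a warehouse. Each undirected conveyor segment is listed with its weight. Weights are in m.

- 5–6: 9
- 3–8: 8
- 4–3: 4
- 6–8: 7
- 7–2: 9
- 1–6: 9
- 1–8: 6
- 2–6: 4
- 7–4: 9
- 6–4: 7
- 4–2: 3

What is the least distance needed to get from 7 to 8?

Candidate routes:
7–4–3–8: 9+4+8 = 21
7–2–6–8: 9+4+7 = 20
7–4–6–8: 9+7+7 = 23
The minimum is 20 m via 7–2–6–8.

20 m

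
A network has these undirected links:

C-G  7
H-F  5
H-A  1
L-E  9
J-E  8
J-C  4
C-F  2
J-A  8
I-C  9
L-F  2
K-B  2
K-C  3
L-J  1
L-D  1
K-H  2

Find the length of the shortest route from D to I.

Compare a few routes:
D - L - J - C - I: 1+1+4+9 = 15
D - L - F - H - K - C - I: 1+2+5+2+3+9 = 22
D - L - F - C - I: 1+2+2+9 = 14
The minimum is 14 via D - L - F - C - I.

14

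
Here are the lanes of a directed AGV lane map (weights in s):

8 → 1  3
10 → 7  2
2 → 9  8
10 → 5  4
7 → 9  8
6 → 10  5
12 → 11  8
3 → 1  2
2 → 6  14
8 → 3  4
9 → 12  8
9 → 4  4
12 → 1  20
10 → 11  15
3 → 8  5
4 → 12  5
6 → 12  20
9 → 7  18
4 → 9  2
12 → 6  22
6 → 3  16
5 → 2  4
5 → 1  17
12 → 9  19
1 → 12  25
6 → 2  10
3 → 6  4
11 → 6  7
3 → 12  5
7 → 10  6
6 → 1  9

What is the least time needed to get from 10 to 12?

18 s

Enumerating some paths:
10 → 5 → 2 → 9 → 12: 4+4+8+8 = 24
10 → 7 → 9 → 4 → 12: 2+8+4+5 = 19
10 → 7 → 9 → 12: 2+8+8 = 18
10 → 5 → 2 → 9 → 4 → 12: 4+4+8+4+5 = 25
Cheapest is 10 → 7 → 9 → 12 at 18 s.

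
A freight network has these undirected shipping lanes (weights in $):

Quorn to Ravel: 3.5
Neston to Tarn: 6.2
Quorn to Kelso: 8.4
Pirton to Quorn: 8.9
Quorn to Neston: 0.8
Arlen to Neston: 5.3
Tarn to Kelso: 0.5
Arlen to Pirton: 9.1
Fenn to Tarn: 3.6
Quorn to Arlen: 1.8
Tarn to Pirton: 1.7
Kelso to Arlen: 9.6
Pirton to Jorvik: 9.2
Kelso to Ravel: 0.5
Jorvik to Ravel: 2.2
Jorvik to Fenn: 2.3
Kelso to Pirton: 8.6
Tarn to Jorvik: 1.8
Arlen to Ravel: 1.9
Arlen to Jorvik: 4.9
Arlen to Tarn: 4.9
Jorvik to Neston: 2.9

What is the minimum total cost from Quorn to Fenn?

$6

Enumerating some paths:
Quorn → Neston → Jorvik → Fenn: 0.8+2.9+2.3 = 6
Quorn → Ravel → Jorvik → Fenn: 3.5+2.2+2.3 = 8
Cheapest is Quorn → Neston → Jorvik → Fenn at $6.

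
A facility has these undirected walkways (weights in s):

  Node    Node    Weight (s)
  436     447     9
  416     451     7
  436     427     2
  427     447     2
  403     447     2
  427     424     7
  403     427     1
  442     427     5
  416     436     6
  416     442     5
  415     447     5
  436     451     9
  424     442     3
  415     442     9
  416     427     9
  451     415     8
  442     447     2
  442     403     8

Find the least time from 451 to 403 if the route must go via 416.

16 s

Best 451 to 416: 451 → 416 costing 7
Shortest 416→403: 416 → 442 → 447 → 403 = 9
Total via 416: 7 + 9 = 16 s.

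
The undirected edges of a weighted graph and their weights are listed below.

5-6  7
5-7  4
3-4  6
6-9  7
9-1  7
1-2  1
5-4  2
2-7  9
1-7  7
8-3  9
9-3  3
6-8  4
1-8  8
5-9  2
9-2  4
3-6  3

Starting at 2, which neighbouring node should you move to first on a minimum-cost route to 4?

9

Enumerating some paths:
2 → 9 → 5 → 4: 4+2+2 = 8
2 → 9 → 3 → 4: 4+3+6 = 13
2 → 1 → 9 → 5 → 4: 1+7+2+2 = 12
Cheapest is 2 → 9 → 5 → 4 at 8.
So from 2 the first move is to 9.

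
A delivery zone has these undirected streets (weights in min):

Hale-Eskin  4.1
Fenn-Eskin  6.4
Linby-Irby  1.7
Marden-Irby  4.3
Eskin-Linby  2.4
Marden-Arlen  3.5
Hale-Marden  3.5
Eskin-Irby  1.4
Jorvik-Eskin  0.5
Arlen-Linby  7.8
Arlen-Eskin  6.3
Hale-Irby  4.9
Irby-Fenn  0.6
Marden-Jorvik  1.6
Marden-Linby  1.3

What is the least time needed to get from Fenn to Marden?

3.6 min

Enumerating some paths:
Fenn → Irby → Eskin → Jorvik → Marden: 0.6+1.4+0.5+1.6 = 4.1
Fenn → Irby → Linby → Marden: 0.6+1.7+1.3 = 3.6
The minimum is 3.6 min via Fenn → Irby → Linby → Marden.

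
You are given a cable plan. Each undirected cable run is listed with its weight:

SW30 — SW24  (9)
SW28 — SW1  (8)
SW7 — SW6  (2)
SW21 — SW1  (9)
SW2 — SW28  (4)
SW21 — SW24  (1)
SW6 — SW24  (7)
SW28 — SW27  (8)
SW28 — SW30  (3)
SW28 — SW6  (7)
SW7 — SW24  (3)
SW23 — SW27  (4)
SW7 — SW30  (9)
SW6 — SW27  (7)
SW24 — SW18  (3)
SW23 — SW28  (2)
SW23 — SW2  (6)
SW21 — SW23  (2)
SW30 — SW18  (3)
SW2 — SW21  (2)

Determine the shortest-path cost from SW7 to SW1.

13

Candidate routes:
SW7 - SW24 - SW21 - SW23 - SW28 - SW1: 3+1+2+2+8 = 16
SW7 - SW6 - SW28 - SW1: 2+7+8 = 17
SW7 - SW24 - SW21 - SW1: 3+1+9 = 13
The minimum is 13 via SW7 - SW24 - SW21 - SW1.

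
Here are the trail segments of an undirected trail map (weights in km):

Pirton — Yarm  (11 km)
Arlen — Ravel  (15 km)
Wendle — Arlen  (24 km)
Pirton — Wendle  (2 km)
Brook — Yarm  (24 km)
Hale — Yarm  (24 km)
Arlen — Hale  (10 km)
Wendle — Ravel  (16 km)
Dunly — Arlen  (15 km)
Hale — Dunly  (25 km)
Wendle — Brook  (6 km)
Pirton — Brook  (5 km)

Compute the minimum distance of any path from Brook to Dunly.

Compare a few routes:
Brook → Pirton → Wendle → Arlen → Dunly: 5+2+24+15 = 46
Brook → Wendle → Arlen → Dunly: 6+24+15 = 45
The minimum is 45 km via Brook → Wendle → Arlen → Dunly.

45 km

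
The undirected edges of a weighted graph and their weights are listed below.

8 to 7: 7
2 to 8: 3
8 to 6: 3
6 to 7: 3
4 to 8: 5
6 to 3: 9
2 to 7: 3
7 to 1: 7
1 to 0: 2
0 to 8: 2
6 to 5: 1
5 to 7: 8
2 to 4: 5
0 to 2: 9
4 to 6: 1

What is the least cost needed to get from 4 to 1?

8

Settle nodes by increasing distance from 4:
4: 0
6: 1  (via 4)
5: 2  (via 6)
7: 4  (via 6)
8: 4  (via 6)
2: 5  (via 4)
0: 6  (via 8)
1: 8  (via 0)
Shortest route: 4–6–8–0–1 = 8.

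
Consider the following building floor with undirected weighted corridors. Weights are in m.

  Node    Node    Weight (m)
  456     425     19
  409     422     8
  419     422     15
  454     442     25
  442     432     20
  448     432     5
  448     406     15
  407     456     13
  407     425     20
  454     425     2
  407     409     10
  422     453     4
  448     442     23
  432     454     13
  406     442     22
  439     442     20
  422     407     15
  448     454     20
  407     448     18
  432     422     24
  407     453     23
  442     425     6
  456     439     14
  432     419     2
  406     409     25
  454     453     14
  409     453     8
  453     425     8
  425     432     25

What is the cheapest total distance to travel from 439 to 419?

42 m

Running Dijkstra from 439:
439: 0
456: 14  (via 439)
442: 20  (via 439)
425: 26  (via 442)
407: 27  (via 456)
454: 28  (via 425)
453: 34  (via 425)
409: 37  (via 407)
422: 38  (via 453)
432: 40  (via 442)
419: 42  (via 432)
Shortest route: 439–442–432–419 = 42 m.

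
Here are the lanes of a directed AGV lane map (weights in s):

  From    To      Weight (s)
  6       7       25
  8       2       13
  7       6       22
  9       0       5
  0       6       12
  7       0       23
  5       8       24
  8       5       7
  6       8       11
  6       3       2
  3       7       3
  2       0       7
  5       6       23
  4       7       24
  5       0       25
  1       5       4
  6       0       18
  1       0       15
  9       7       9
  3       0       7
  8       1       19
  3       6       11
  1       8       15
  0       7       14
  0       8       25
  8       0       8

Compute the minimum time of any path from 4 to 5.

Running Dijkstra from 4:
4: 0
7: 24  (via 4)
6: 46  (via 7)
0: 47  (via 7)
3: 48  (via 6)
8: 57  (via 6)
5: 64  (via 8)
Shortest route: 4 → 7 → 6 → 8 → 5 = 64 s.

64 s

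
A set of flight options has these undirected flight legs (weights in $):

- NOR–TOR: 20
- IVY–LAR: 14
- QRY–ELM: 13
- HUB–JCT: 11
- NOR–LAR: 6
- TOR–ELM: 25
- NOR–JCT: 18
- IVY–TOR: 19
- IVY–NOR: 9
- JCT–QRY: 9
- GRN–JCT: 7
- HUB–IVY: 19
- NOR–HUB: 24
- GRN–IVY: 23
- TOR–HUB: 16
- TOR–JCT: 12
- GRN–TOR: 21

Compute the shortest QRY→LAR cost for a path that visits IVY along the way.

Best QRY to IVY: QRY → JCT → NOR → IVY costing 36
Best IVY to LAR: IVY → LAR costing 14
Total via IVY: 36 + 14 = $50.

$50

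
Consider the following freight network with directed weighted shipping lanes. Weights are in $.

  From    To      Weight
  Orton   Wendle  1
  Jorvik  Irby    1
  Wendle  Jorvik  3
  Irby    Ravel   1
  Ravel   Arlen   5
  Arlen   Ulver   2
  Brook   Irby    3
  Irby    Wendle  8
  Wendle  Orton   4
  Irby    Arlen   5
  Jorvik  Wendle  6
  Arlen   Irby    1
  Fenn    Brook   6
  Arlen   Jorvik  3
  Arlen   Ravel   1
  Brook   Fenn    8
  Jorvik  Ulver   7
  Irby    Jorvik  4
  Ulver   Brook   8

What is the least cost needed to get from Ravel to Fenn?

$23

Shortest distances from Ravel:
Ravel: 0
Arlen: 5  (via Ravel)
Irby: 6  (via Arlen)
Ulver: 7  (via Arlen)
Jorvik: 8  (via Arlen)
Wendle: 14  (via Irby)
Brook: 15  (via Ulver)
Orton: 18  (via Wendle)
Fenn: 23  (via Brook)
Shortest route: Ravel → Arlen → Ulver → Brook → Fenn = $23.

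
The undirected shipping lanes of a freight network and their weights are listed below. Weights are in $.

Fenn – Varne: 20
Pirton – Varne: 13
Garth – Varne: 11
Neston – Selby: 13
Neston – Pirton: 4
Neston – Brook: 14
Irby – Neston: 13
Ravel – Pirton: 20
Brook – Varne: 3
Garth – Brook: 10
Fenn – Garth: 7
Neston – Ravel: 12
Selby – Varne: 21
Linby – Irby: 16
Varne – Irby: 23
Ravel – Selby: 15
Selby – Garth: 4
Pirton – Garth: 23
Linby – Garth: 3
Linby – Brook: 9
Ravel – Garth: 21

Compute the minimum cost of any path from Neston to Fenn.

$24

Shortest distances from Neston:
Neston: 0
Pirton: 4  (via Neston)
Ravel: 12  (via Neston)
Irby: 13  (via Neston)
Selby: 13  (via Neston)
Brook: 14  (via Neston)
Varne: 17  (via Pirton)
Garth: 17  (via Selby)
Linby: 20  (via Garth)
Fenn: 24  (via Garth)
Shortest route: Neston–Selby–Garth–Fenn = $24.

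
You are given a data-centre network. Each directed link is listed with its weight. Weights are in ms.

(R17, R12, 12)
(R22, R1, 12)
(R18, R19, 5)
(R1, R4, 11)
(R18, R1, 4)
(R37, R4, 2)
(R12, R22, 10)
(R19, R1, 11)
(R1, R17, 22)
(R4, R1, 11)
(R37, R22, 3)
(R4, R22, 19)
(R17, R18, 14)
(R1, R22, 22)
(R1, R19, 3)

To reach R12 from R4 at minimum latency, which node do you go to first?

R1

Candidate routes:
R4 → R1 → R17 → R12: 11+22+12 = 45
R4 → R22 → R1 → R17 → R12: 19+12+22+12 = 65
The minimum is 45 ms via R4 → R1 → R17 → R12.
So from R4 the first move is to R1.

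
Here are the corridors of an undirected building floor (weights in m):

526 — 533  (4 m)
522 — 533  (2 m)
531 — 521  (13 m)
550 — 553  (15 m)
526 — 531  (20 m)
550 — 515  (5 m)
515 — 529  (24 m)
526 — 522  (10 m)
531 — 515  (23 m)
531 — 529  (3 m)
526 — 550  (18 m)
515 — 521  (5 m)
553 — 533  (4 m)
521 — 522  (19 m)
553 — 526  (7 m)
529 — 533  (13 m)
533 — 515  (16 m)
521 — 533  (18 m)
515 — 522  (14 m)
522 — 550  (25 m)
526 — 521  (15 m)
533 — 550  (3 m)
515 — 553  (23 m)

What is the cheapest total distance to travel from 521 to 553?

17 m

Shortest distances from 521:
521: 0
515: 5  (via 521)
550: 10  (via 515)
533: 13  (via 550)
531: 13  (via 521)
522: 15  (via 533)
526: 15  (via 521)
529: 16  (via 531)
553: 17  (via 533)
Shortest route: 521–515–550–533–553 = 17 m.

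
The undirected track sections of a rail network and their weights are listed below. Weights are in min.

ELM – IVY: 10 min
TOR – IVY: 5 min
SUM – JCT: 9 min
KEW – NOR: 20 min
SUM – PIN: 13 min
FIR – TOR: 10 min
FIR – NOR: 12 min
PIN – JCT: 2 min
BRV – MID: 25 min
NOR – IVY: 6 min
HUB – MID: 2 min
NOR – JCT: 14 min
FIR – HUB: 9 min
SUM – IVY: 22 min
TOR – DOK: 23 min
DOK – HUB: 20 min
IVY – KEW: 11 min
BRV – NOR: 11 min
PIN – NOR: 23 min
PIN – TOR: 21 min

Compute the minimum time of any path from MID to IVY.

26 min

Running Dijkstra from MID:
MID: 0
HUB: 2  (via MID)
FIR: 11  (via HUB)
TOR: 21  (via FIR)
DOK: 22  (via HUB)
NOR: 23  (via FIR)
BRV: 25  (via MID)
IVY: 26  (via TOR)
Shortest route: MID–HUB–FIR–TOR–IVY = 26 min.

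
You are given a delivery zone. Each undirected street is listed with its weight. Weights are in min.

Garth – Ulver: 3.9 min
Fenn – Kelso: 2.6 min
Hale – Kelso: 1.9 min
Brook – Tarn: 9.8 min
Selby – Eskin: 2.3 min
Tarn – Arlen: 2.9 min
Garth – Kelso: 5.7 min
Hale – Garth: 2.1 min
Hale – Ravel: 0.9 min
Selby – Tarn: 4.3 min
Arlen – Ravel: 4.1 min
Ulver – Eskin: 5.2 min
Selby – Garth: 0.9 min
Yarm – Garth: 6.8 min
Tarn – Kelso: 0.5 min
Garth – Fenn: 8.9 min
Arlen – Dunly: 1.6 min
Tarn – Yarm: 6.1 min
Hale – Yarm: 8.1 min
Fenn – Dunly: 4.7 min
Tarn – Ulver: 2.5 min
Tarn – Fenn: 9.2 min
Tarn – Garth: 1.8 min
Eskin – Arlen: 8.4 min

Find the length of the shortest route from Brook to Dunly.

14.3 min

Settle nodes by increasing distance from Brook:
Brook: 0
Tarn: 9.8  (via Brook)
Kelso: 10.3  (via Tarn)
Garth: 11.6  (via Tarn)
Hale: 12.2  (via Kelso)
Ulver: 12.3  (via Tarn)
Selby: 12.5  (via Garth)
Arlen: 12.7  (via Tarn)
Fenn: 12.9  (via Kelso)
Ravel: 13.1  (via Hale)
Dunly: 14.3  (via Arlen)
Shortest route: Brook–Tarn–Arlen–Dunly = 14.3 min.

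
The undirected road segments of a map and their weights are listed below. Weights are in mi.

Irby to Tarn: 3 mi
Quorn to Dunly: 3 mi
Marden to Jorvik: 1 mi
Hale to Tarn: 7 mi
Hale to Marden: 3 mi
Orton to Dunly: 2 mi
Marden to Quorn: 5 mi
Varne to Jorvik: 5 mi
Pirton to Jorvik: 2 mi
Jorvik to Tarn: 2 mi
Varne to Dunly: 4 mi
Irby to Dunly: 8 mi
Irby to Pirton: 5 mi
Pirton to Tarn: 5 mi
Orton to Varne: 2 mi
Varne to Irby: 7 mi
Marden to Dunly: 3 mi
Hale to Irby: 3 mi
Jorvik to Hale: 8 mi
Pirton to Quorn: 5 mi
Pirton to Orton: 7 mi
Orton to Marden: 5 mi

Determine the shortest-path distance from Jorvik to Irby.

Candidate routes:
Jorvik - Marden - Hale - Irby: 1+3+3 = 7
Jorvik - Tarn - Irby: 2+3 = 5
Jorvik - Pirton - Irby: 2+5 = 7
Cheapest is Jorvik - Tarn - Irby at 5 mi.

5 mi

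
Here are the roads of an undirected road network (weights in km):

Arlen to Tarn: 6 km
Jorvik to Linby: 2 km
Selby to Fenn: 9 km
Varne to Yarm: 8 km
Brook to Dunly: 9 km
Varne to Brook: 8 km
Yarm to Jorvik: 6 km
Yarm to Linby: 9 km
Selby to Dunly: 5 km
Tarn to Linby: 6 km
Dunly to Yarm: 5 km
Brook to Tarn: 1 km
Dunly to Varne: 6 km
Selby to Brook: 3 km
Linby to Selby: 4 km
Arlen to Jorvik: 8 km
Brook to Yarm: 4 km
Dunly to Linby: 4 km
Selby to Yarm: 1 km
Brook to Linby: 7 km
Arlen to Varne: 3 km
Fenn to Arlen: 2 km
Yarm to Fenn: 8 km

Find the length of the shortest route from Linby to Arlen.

Compare a few routes:
Linby → Tarn → Arlen: 6+6 = 12
Linby → Jorvik → Arlen: 2+8 = 10
Cheapest is Linby → Jorvik → Arlen at 10 km.

10 km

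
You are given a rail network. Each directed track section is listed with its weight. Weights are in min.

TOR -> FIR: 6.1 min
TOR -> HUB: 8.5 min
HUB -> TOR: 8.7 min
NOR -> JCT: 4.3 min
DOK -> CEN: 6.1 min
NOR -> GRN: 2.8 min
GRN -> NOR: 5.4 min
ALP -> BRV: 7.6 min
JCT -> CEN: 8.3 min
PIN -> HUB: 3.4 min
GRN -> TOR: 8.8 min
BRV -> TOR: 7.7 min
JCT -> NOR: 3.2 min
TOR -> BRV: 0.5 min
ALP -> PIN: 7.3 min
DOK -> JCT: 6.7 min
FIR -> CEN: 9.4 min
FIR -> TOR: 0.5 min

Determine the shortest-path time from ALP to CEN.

30.8 min

Settle nodes by increasing distance from ALP:
ALP: 0
PIN: 7.3  (via ALP)
BRV: 7.6  (via ALP)
HUB: 10.7  (via PIN)
TOR: 15.3  (via BRV)
FIR: 21.4  (via TOR)
CEN: 30.8  (via FIR)
Shortest route: ALP–BRV–TOR–FIR–CEN = 30.8 min.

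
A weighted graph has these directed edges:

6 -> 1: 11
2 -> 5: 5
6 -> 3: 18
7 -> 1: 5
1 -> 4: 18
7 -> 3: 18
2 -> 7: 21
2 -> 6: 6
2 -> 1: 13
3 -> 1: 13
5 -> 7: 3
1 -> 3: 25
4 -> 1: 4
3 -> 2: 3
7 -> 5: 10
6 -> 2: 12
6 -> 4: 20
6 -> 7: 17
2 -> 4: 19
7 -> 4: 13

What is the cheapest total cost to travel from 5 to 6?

30

Compare a few routes:
5 - 7 - 1 - 3 - 2 - 6: 3+5+25+3+6 = 42
5 - 7 - 3 - 2 - 6: 3+18+3+6 = 30
5 - 7 - 4 - 1 - 3 - 2 - 6: 3+13+4+25+3+6 = 54
Cheapest is 5 - 7 - 3 - 2 - 6 at 30.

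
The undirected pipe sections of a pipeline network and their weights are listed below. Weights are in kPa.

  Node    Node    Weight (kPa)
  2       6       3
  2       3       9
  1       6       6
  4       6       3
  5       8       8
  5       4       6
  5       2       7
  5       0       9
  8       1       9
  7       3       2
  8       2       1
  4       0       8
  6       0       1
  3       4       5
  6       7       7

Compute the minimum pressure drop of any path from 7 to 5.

13 kPa

Shortest distances from 7:
7: 0
3: 2  (via 7)
4: 7  (via 3)
6: 7  (via 7)
0: 8  (via 6)
2: 10  (via 6)
8: 11  (via 2)
1: 13  (via 6)
5: 13  (via 4)
Shortest route: 7 → 3 → 4 → 5 = 13 kPa.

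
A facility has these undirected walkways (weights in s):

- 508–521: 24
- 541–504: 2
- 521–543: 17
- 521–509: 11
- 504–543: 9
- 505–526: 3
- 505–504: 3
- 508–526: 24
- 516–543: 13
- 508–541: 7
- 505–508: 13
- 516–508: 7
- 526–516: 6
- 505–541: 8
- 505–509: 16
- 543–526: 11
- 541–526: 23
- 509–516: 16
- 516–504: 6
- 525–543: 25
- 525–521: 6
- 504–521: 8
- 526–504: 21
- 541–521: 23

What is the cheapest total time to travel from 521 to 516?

14 s

Settle nodes by increasing distance from 521:
521: 0
525: 6  (via 521)
504: 8  (via 521)
541: 10  (via 504)
505: 11  (via 504)
509: 11  (via 521)
516: 14  (via 504)
Shortest route: 521 → 504 → 516 = 14 s.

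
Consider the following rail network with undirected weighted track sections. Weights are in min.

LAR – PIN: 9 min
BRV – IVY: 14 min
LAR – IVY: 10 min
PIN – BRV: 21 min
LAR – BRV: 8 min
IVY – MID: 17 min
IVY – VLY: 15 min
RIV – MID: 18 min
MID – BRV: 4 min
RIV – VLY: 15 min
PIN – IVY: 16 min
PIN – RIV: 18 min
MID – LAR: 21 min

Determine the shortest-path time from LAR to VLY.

25 min

Enumerating some paths:
LAR - BRV - IVY - VLY: 8+14+15 = 37
LAR - PIN - RIV - VLY: 9+18+15 = 42
LAR - PIN - IVY - VLY: 9+16+15 = 40
LAR - IVY - VLY: 10+15 = 25
The minimum is 25 min via LAR - IVY - VLY.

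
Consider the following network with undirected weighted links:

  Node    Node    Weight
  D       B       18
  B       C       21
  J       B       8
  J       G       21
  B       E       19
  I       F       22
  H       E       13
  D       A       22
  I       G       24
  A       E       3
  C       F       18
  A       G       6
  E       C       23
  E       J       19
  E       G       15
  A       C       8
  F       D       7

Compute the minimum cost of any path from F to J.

33

Candidate routes:
F → C → A → E → J: 18+8+3+19 = 48
F → D → B → J: 7+18+8 = 33
F → C → B → J: 18+21+8 = 47
Cheapest is F → D → B → J at 33.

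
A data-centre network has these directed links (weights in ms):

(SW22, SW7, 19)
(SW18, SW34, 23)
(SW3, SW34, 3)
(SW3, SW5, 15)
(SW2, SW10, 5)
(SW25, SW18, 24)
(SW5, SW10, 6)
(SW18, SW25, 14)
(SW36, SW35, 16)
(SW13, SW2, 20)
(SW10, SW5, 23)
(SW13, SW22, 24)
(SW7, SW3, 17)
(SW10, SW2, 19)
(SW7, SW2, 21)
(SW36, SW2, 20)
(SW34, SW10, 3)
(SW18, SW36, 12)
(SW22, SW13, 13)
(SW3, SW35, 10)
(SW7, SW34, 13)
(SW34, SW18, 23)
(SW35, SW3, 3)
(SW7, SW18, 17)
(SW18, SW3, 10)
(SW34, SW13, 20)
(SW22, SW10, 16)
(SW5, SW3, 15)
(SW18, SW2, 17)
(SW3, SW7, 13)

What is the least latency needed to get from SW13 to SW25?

Shortest distances from SW13:
SW13: 0
SW2: 20  (via SW13)
SW22: 24  (via SW13)
SW10: 25  (via SW2)
SW7: 43  (via SW22)
SW5: 48  (via SW10)
SW34: 56  (via SW7)
SW3: 60  (via SW7)
SW18: 60  (via SW7)
SW35: 70  (via SW3)
SW36: 72  (via SW18)
SW25: 74  (via SW18)
Shortest route: SW13 → SW22 → SW7 → SW18 → SW25 = 74 ms.

74 ms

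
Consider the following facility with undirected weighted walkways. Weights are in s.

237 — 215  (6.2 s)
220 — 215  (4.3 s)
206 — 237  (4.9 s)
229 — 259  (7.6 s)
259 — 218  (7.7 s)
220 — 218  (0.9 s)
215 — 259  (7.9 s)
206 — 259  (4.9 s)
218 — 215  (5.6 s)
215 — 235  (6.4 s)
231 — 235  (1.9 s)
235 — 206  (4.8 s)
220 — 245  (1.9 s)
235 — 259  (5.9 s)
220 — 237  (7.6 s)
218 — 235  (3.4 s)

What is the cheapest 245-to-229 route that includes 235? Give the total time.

19.7 s

Shortest 245→235: 245–220–218–235 = 6.2
Best 235 to 229: 235–259–229 costing 13.5
Total via 235: 6.2 + 13.5 = 19.7 s.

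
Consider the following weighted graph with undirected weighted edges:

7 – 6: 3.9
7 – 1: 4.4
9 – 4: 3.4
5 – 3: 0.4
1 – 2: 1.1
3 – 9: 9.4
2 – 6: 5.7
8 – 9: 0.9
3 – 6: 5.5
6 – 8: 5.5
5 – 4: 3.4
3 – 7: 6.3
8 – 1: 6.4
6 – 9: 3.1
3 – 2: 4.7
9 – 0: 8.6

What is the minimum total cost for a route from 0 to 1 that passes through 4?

Shortest 0→4: 0–9–4 = 12
Shortest 4→1: 4–5–3–2–1 = 9.6
Total via 4: 12 + 9.6 = 21.6.

21.6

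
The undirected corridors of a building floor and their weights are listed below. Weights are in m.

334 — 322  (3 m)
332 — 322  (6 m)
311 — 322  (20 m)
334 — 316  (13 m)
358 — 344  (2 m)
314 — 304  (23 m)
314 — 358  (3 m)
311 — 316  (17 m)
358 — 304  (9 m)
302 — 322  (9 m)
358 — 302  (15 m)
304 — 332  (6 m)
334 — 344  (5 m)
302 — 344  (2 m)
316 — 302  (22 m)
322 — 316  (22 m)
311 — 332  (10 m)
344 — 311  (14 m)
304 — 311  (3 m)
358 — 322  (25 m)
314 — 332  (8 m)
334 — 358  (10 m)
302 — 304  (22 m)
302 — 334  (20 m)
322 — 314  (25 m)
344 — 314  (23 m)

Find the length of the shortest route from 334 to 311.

18 m

Shortest distances from 334:
334: 0
322: 3  (via 334)
344: 5  (via 334)
358: 7  (via 344)
302: 7  (via 344)
332: 9  (via 322)
314: 10  (via 358)
316: 13  (via 334)
304: 15  (via 332)
311: 18  (via 304)
Shortest route: 334 → 322 → 332 → 304 → 311 = 18 m.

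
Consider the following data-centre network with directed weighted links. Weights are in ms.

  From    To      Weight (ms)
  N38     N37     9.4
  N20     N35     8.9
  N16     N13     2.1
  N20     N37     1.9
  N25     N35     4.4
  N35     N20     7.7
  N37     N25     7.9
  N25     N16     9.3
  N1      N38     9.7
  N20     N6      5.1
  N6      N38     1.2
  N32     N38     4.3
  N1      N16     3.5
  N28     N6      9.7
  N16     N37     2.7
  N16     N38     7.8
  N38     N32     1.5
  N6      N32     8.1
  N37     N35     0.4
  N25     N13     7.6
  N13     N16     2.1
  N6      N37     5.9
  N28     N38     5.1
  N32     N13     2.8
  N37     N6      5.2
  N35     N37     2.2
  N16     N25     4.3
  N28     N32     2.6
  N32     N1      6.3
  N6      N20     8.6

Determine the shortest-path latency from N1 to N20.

Shortest distances from N1:
N1: 0
N16: 3.5  (via N1)
N13: 5.6  (via N16)
N37: 6.2  (via N16)
N35: 6.6  (via N37)
N25: 7.8  (via N16)
N38: 9.7  (via N1)
N32: 11.2  (via N38)
N6: 11.4  (via N37)
N20: 14.3  (via N35)
Shortest route: N1 → N16 → N37 → N35 → N20 = 14.3 ms.

14.3 ms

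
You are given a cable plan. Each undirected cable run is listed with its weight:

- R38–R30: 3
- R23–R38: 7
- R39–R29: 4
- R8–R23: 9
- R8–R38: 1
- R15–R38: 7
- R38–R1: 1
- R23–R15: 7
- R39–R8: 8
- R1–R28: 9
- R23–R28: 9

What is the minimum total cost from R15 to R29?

Shortest distances from R15:
R15: 0
R23: 7  (via R15)
R38: 7  (via R15)
R8: 8  (via R38)
R1: 8  (via R38)
R30: 10  (via R38)
R39: 16  (via R8)
R28: 16  (via R23)
R29: 20  (via R39)
Shortest route: R15–R38–R8–R39–R29 = 20.

20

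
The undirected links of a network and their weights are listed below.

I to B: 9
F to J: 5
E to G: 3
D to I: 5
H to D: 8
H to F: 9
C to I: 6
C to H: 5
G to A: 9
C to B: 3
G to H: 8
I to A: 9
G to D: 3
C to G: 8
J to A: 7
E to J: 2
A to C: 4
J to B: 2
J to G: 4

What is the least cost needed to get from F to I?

Running Dijkstra from F:
F: 0
J: 5  (via F)
B: 7  (via J)
E: 7  (via J)
G: 9  (via J)
H: 9  (via F)
C: 10  (via B)
A: 12  (via J)
D: 12  (via G)
I: 16  (via B)
Shortest route: F–J–B–I = 16.

16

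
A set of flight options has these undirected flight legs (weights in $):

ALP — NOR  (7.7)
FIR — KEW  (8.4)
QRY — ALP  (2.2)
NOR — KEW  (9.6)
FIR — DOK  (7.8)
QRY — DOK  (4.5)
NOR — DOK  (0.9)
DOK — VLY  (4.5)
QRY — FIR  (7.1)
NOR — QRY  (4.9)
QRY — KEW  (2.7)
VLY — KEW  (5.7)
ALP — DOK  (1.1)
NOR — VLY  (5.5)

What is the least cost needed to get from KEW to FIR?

Settle nodes by increasing distance from KEW:
KEW: 0
QRY: 2.7  (via KEW)
ALP: 4.9  (via QRY)
VLY: 5.7  (via KEW)
DOK: 6  (via ALP)
NOR: 6.9  (via DOK)
FIR: 8.4  (via KEW)
Shortest route: KEW–FIR = $8.4.

$8.4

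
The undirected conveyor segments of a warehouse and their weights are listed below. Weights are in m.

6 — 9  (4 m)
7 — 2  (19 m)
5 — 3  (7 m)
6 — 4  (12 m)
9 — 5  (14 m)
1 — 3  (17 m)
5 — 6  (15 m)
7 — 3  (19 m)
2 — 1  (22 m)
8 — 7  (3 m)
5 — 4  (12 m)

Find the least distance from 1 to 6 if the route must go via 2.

Best 1 to 2: 1–2 costing 22
Shortest 2→6: 2–7–3–5–6 = 60
Total via 2: 22 + 60 = 82 m.

82 m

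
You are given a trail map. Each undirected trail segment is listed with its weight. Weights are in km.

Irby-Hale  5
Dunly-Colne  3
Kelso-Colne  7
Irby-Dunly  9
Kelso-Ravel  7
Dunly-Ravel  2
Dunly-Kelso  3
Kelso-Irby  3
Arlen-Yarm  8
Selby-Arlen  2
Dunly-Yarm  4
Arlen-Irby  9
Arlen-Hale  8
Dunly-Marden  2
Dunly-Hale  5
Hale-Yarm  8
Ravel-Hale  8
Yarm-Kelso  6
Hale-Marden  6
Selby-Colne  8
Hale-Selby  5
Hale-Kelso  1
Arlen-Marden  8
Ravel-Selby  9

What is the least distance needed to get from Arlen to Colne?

10 km

Enumerating some paths:
Arlen–Selby–Hale–Kelso–Dunly–Colne: 2+5+1+3+3 = 14
Arlen–Selby–Colne: 2+8 = 10
Arlen–Marden–Dunly–Colne: 8+2+3 = 13
Cheapest is Arlen–Selby–Colne at 10 km.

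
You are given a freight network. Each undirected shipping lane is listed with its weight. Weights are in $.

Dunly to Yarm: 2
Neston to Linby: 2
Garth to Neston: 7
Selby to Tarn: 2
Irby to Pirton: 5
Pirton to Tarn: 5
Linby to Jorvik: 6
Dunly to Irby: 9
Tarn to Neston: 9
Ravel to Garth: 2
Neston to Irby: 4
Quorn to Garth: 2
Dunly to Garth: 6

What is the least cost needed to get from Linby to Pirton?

Shortest distances from Linby:
Linby: 0
Neston: 2  (via Linby)
Jorvik: 6  (via Linby)
Irby: 6  (via Neston)
Garth: 9  (via Neston)
Quorn: 11  (via Garth)
Ravel: 11  (via Garth)
Tarn: 11  (via Neston)
Pirton: 11  (via Irby)
Shortest route: Linby → Neston → Irby → Pirton = $11.

$11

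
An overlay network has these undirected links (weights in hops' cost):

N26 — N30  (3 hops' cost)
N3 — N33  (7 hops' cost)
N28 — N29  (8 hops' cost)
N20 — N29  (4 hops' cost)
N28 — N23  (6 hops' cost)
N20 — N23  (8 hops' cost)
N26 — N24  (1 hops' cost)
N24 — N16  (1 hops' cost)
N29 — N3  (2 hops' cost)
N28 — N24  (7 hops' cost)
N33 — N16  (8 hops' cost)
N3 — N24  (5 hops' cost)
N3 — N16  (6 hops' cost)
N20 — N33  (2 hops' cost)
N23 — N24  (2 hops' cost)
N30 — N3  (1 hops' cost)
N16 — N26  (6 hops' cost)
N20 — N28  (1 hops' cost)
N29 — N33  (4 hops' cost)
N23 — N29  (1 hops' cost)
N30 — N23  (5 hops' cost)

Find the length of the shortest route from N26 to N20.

8 hops' cost

Settle nodes by increasing distance from N26:
N26: 0
N24: 1  (via N26)
N16: 2  (via N24)
N23: 3  (via N24)
N30: 3  (via N26)
N29: 4  (via N23)
N3: 4  (via N30)
N33: 8  (via N29)
N28: 8  (via N24)
N20: 8  (via N29)
Shortest route: N26–N24–N23–N29–N20 = 8 hops' cost.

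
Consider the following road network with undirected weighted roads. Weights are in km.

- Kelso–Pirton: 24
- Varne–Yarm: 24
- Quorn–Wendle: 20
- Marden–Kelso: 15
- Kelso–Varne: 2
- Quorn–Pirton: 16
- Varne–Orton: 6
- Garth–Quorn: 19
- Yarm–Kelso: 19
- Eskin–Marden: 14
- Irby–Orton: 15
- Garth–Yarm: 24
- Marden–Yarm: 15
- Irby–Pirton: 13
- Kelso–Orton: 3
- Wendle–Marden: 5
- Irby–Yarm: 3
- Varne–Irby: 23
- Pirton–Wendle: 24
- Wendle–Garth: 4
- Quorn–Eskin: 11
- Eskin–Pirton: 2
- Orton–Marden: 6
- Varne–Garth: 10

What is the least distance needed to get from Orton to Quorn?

Settle nodes by increasing distance from Orton:
Orton: 0
Kelso: 3  (via Orton)
Varne: 5  (via Kelso)
Marden: 6  (via Orton)
Wendle: 11  (via Marden)
Garth: 15  (via Varne)
Irby: 15  (via Orton)
Yarm: 18  (via Irby)
Eskin: 20  (via Marden)
Pirton: 22  (via Eskin)
Quorn: 31  (via Wendle)
Shortest route: Orton → Marden → Wendle → Quorn = 31 km.

31 km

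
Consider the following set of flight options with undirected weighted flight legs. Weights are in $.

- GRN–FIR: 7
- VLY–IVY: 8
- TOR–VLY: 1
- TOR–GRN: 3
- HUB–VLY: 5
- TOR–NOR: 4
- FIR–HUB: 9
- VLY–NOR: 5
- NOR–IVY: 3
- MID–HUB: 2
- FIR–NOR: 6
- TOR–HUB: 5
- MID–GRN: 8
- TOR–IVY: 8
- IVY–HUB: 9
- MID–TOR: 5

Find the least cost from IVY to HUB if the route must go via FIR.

Best IVY to FIR: IVY → NOR → FIR costing 9
Best FIR to HUB: FIR → HUB costing 9
Total via FIR: 9 + 9 = $18.

$18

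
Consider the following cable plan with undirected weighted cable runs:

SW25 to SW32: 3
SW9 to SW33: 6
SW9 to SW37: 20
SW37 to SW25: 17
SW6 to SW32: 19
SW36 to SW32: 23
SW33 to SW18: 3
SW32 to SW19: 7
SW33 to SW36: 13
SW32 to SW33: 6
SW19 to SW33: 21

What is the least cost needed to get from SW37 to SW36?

Compare a few routes:
SW37 - SW9 - SW33 - SW36: 20+6+13 = 39
SW37 - SW9 - SW33 - SW32 - SW36: 20+6+6+23 = 55
SW37 - SW25 - SW32 - SW19 - SW33 - SW36: 17+3+7+21+13 = 61
SW37 - SW25 - SW32 - SW36: 17+3+23 = 43
Cheapest is SW37 - SW9 - SW33 - SW36 at 39.

39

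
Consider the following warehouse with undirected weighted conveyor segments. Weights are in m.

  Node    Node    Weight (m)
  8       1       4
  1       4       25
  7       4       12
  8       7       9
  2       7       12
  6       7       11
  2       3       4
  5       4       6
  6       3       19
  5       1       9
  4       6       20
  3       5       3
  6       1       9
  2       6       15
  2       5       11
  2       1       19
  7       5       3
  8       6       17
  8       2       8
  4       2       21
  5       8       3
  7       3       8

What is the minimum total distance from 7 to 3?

6 m

Compare a few routes:
7–3: 8 = 8
7–5–3: 3+3 = 6
The minimum is 6 m via 7–5–3.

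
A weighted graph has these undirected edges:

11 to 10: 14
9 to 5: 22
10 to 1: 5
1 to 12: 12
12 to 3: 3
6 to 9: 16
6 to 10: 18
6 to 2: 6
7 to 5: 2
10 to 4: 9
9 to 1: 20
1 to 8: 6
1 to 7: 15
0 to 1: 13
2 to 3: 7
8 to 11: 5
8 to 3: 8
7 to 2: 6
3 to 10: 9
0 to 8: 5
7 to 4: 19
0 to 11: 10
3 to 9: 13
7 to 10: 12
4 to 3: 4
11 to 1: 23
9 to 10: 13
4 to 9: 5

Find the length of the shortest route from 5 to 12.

18

Settle nodes by increasing distance from 5:
5: 0
7: 2  (via 5)
2: 8  (via 7)
6: 14  (via 2)
10: 14  (via 7)
3: 15  (via 2)
1: 17  (via 7)
12: 18  (via 3)
Shortest route: 5–7–2–3–12 = 18.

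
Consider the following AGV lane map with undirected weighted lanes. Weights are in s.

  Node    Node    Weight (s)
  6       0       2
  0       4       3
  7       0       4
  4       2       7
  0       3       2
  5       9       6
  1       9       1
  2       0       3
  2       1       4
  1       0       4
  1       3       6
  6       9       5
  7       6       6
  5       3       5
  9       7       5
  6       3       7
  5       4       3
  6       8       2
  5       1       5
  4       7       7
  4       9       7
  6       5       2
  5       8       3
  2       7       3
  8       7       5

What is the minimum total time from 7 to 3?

6 s

Settle nodes by increasing distance from 7:
7: 0
2: 3  (via 7)
0: 4  (via 7)
8: 5  (via 7)
9: 5  (via 7)
1: 6  (via 9)
3: 6  (via 0)
Shortest route: 7–0–3 = 6 s.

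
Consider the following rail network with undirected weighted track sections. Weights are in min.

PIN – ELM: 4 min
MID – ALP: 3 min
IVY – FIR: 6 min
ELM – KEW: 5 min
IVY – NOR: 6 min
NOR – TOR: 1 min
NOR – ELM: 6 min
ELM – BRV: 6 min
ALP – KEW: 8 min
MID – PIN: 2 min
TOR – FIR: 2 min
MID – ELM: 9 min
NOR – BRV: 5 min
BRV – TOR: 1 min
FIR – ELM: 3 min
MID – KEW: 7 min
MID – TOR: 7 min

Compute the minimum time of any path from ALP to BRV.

11 min

Enumerating some paths:
ALP - MID - TOR - NOR - BRV: 3+7+1+5 = 16
ALP - MID - PIN - ELM - FIR - TOR - BRV: 3+2+4+3+2+1 = 15
ALP - MID - TOR - BRV: 3+7+1 = 11
ALP - MID - PIN - ELM - BRV: 3+2+4+6 = 15
The minimum is 11 min via ALP - MID - TOR - BRV.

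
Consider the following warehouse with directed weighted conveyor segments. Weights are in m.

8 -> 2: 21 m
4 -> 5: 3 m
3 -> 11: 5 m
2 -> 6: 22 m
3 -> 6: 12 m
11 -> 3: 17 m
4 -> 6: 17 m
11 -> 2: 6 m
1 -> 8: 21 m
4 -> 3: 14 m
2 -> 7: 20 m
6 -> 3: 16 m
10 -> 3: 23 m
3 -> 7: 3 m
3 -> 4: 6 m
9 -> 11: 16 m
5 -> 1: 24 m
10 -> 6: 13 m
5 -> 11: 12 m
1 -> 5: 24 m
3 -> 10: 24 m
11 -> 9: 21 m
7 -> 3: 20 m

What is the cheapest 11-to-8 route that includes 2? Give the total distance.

Best 11 to 2: 11–2 costing 6
Shortest 2→8: 2–6–3–4–5–1–8 = 92
Total via 2: 6 + 92 = 98 m.

98 m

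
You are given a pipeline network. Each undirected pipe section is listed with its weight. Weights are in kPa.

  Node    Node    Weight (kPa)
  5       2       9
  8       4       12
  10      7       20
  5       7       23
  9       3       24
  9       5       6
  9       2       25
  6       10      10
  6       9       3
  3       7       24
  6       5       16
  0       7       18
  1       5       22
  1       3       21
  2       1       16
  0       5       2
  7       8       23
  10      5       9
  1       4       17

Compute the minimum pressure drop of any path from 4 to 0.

41 kPa

Settle nodes by increasing distance from 4:
4: 0
8: 12  (via 4)
1: 17  (via 4)
2: 33  (via 1)
7: 35  (via 8)
3: 38  (via 1)
5: 39  (via 1)
0: 41  (via 5)
Shortest route: 4 → 1 → 5 → 0 = 41 kPa.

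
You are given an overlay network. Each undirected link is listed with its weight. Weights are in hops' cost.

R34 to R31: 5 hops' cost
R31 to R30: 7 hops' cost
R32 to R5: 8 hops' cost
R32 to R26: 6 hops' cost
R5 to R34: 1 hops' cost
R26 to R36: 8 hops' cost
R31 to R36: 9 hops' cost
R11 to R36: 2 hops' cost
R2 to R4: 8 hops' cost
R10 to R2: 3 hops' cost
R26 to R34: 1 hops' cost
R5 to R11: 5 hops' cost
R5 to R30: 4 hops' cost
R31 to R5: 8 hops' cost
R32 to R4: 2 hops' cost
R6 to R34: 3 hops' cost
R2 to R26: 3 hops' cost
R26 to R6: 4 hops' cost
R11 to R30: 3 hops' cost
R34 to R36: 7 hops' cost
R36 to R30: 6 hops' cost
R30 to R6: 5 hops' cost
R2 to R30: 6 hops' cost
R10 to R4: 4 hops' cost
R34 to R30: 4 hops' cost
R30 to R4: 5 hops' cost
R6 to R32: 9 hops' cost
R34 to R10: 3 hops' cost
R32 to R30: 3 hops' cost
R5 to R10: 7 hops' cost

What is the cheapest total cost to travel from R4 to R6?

Settle nodes by increasing distance from R4:
R4: 0
R32: 2  (via R4)
R10: 4  (via R4)
R30: 5  (via R4)
R2: 7  (via R10)
R34: 7  (via R10)
R11: 8  (via R30)
R26: 8  (via R32)
R5: 8  (via R34)
R36: 10  (via R11)
R6: 10  (via R30)
Shortest route: R4–R30–R6 = 10 hops' cost.

10 hops' cost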